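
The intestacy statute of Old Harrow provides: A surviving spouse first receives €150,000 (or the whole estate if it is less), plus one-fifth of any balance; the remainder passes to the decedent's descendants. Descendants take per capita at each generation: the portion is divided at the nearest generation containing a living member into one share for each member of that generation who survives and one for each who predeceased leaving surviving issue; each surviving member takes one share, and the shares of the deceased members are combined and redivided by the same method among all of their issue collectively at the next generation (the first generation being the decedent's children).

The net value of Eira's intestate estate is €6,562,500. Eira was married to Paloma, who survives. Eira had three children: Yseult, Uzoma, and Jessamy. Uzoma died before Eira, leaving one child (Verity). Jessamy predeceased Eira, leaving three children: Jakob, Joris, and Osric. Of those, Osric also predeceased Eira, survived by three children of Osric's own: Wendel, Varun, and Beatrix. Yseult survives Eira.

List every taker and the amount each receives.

Paloma first takes €150,000, leaving a balance of €6,412,500. Paloma then takes one-fifth of the balance (€1,282,500), for a total of €1,432,500. The remaining €5,130,000 passes to the descendants.
The descendants' portion (€5,130,000) is divided at the children's generation into 3 shares of €1,710,000. Yseult takes €1,710,000. The 2 shares of the deceased (Uzoma and Jessamy) are combined into a pool of €3,420,000.
That pool (€3,420,000) is divided at the grandchildren's generation into 4 shares of €855,000. Verity, Jakob, and Joris each take €855,000. The remaining share for the deceased Osric (€855,000) is carried to the next generation.
That pool (€855,000) is divided at the great-grandchildren's generation equally among Wendel, Varun, and Beatrix: €285,000 each.

Paloma: €1,432,500; Yseult: €1,710,000; Verity: €855,000; Jakob: €855,000; Joris: €855,000; Wendel: €285,000; Varun: €285,000; Beatrix: €285,000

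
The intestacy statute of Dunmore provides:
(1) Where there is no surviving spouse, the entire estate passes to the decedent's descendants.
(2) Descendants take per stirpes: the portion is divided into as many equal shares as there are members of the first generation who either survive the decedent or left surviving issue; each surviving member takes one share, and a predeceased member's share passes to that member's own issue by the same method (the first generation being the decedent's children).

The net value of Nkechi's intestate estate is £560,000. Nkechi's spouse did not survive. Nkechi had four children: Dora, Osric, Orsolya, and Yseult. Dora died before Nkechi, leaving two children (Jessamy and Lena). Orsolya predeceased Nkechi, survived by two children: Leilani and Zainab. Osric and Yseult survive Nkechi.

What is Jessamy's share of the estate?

Jessamy receives £70,000.

The entire £560,000 passes to the descendants.
That amount (£560,000) is divided into 4 shares of £140,000: Osric and Yseult each take £140,000; Dora's £140,000 share passes to Dora's issue; Orsolya's £140,000 share passes to Orsolya's issue.
Dora's share (£140,000) is divided into 2 shares of £70,000: Jessamy and Lena each take £70,000.
Orsolya's share (£140,000) is divided into 2 shares of £70,000: Leilani and Zainab each take £70,000.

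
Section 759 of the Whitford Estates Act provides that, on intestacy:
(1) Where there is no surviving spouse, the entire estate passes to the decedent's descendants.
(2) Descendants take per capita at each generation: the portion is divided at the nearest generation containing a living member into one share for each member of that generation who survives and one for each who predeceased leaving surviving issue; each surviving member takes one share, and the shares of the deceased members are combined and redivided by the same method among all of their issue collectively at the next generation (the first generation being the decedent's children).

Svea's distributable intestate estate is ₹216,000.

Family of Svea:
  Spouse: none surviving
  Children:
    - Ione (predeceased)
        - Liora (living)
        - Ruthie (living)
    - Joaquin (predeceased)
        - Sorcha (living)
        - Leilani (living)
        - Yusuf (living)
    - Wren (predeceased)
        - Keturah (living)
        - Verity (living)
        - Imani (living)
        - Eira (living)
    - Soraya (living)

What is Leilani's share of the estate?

Leilani receives ₹18,000.

The entire ₹216,000 passes to the descendants.
That amount (₹216,000) is divided at the children's generation into 4 shares of ₹54,000. Soraya takes ₹54,000. The 3 shares of the deceased (Ione, Joaquin, and Wren) are combined into a pool of ₹162,000.
That pool (₹162,000) is divided at the grandchildren's generation equally among Liora, Ruthie, Sorcha, Leilani, Yusuf, Keturah, Verity, Imani, and Eira: ₹18,000 each.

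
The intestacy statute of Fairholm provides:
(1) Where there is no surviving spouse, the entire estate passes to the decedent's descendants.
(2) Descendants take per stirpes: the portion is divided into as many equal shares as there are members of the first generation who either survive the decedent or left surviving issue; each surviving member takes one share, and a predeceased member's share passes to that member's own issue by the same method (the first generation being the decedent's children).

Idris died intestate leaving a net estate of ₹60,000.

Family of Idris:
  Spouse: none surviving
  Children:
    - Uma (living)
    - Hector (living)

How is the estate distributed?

Uma: ₹30,000; Hector: ₹30,000

The entire ₹60,000 passes to the descendants.
That amount (₹60,000) is divided into 2 shares of ₹30,000: Uma and Hector each take ₹30,000.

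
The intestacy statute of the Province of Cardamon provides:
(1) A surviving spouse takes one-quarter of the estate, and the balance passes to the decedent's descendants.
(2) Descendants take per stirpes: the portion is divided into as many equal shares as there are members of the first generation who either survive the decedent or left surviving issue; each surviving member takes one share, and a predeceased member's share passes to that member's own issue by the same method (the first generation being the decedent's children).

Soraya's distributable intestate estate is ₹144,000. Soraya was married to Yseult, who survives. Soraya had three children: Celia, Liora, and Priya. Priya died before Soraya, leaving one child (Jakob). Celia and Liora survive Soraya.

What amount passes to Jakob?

Yseult takes one-quarter of ₹144,000 = ₹36,000. The remaining ₹108,000 passes to the descendants.
The descendants' portion (₹108,000) is divided into 3 shares of ₹36,000: Celia and Liora each take ₹36,000; Priya's ₹36,000 share passes to Priya's issue.
Priya's share (₹36,000) passes entirely to Jakob.

Jakob receives ₹36,000.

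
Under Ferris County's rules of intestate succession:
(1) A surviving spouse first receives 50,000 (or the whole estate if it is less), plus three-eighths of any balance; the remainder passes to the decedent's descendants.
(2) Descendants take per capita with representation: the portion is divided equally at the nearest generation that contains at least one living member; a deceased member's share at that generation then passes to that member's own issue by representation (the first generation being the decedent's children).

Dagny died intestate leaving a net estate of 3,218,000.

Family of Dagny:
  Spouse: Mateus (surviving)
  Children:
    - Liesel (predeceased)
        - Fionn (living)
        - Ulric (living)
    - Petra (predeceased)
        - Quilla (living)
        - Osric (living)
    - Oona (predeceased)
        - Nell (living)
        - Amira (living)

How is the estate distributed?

Mateus first takes 50,000, leaving a balance of 3,168,000. Mateus then takes three-eighths of the balance (1,188,000), for a total of 1,238,000. The remaining 1,980,000 passes to the descendants.
No child survives, so the initial division is made at the grandchildren's generation.
The descendants' portion (1,980,000) is divided into 6 shares of 330,000: Fionn, Ulric, Quilla, Osric, Nell, and Amira each take 330,000.

Mateus: 1,238,000; Fionn: 330,000; Ulric: 330,000; Quilla: 330,000; Osric: 330,000; Nell: 330,000; Amira: 330,000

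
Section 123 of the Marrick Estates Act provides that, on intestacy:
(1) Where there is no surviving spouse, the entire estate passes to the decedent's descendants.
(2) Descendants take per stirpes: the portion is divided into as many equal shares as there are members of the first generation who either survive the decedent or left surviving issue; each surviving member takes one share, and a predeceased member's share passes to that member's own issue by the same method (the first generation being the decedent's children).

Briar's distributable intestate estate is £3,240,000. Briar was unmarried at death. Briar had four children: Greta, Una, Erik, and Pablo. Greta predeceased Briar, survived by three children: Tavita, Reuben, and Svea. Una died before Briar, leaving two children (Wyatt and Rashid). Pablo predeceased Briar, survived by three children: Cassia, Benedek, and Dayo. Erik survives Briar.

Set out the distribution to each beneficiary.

The entire £3,240,000 passes to the descendants.
That amount (£3,240,000) is divided into 4 shares of £810,000: Erik takes £810,000; Greta's £810,000 share passes to Greta's issue; Una's £810,000 share passes to Una's issue; Pablo's £810,000 share passes to Pablo's issue.
Greta's share (£810,000) is divided into 3 shares of £270,000: Tavita, Reuben, and Svea each take £270,000.
Una's share (£810,000) is divided into 2 shares of £405,000: Wyatt and Rashid each take £405,000.
Pablo's share (£810,000) is divided into 3 shares of £270,000: Cassia, Benedek, and Dayo each take £270,000.

Tavita: £270,000; Reuben: £270,000; Svea: £270,000; Wyatt: £405,000; Rashid: £405,000; Erik: £810,000; Cassia: £270,000; Benedek: £270,000; Dayo: £270,000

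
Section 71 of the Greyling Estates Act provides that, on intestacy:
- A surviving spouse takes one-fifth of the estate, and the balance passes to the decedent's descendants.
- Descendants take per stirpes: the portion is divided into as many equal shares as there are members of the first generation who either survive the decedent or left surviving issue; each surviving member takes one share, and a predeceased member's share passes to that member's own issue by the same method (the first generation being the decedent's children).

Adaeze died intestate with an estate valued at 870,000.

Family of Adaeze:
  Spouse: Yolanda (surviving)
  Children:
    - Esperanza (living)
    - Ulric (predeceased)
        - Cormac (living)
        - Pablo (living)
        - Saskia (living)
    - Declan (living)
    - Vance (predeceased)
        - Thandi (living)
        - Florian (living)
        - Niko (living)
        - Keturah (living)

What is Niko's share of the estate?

Yolanda takes one-fifth of 870,000 = 174,000. The remaining 696,000 passes to the descendants.
The descendants' portion (696,000) is divided into 4 shares of 174,000: Esperanza and Declan each take 174,000; Ulric's 174,000 share passes to Ulric's issue; Vance's 174,000 share passes to Vance's issue.
Ulric's share (174,000) is divided into 3 shares of 58,000: Cormac, Pablo, and Saskia each take 58,000.
Vance's share (174,000) is divided into 4 shares of 43,500: Thandi, Florian, Niko, and Keturah each take 43,500.

Niko receives 43,500.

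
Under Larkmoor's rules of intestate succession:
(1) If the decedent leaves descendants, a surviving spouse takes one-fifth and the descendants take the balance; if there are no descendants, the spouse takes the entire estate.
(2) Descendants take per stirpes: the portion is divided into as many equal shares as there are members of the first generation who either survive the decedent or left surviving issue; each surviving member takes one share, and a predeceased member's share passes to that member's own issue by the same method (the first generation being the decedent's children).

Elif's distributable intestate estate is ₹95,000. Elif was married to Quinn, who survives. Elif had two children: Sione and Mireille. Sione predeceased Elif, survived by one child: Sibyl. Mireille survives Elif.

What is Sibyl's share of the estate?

Sibyl receives ₹38,000.

Quinn takes one-fifth of ₹95,000 = ₹19,000. The remaining ₹76,000 passes to the descendants.
The descendants' portion (₹76,000) is divided into 2 shares of ₹38,000: Mireille takes ₹38,000; Sione's ₹38,000 share passes to Sione's issue.
Sione's share (₹38,000) passes entirely to Sibyl.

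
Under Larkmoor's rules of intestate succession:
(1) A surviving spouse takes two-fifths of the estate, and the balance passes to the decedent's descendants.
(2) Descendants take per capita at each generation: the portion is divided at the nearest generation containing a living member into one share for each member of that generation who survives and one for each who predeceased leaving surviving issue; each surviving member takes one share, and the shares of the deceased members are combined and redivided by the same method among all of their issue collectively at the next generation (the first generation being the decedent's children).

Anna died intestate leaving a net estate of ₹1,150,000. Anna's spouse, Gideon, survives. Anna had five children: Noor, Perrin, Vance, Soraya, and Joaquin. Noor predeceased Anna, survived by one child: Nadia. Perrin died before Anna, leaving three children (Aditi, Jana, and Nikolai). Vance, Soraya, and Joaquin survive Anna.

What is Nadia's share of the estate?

Gideon takes two-fifths of ₹1,150,000 = ₹460,000. The remaining ₹690,000 passes to the descendants.
The descendants' portion (₹690,000) is divided at the children's generation into 5 shares of ₹138,000. Vance, Soraya, and Joaquin each take ₹138,000. The 2 shares of the deceased (Noor and Perrin) are combined into a pool of ₹276,000.
That pool (₹276,000) is divided at the grandchildren's generation equally among Nadia, Aditi, Jana, and Nikolai: ₹69,000 each.

Nadia receives ₹69,000.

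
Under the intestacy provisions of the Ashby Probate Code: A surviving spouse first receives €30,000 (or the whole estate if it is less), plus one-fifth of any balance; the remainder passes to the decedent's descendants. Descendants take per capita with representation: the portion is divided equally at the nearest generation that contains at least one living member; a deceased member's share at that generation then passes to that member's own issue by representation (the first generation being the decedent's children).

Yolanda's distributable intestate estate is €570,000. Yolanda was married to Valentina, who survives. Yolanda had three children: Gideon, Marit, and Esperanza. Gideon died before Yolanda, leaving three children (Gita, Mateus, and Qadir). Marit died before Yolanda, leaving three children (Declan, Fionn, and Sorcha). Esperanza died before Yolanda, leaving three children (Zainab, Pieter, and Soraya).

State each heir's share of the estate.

Valentina: €138,000; Gita: €48,000; Mateus: €48,000; Qadir: €48,000; Declan: €48,000; Fionn: €48,000; Sorcha: €48,000; Zainab: €48,000; Pieter: €48,000; Soraya: €48,000

Valentina first takes €30,000, leaving a balance of €540,000. Valentina then takes one-fifth of the balance (€108,000), for a total of €138,000. The remaining €432,000 passes to the descendants.
No child survives, so the initial division is made at the grandchildren's generation.
The descendants' portion (€432,000) is divided into 9 shares of €48,000: Gita, Mateus, Qadir, Declan, Fionn, Sorcha, Zainab, Pieter, and Soraya each take €48,000.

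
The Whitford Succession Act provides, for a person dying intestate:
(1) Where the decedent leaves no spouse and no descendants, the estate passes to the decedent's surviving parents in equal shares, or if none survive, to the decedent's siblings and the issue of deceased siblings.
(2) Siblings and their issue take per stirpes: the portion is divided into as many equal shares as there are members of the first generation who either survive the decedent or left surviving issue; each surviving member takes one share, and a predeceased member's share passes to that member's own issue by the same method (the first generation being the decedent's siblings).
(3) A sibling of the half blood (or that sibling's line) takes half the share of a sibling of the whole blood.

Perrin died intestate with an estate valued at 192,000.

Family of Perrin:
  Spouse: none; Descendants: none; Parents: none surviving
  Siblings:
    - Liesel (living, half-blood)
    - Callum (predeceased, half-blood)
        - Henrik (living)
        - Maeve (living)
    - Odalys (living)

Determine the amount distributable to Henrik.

The entire 192,000 passes to the siblings and their issue.
Counting each half-blood sibling's line as half a unit, there are 2 units in 192,000, so one unit is 96,000. Whole-blood lines (Odalys) take 96,000 each; half-blood lines (Liesel and Callum) take 48,000 each.
Callum's share (48,000) is divided into 2 shares of 24,000: Henrik and Maeve each take 24,000.

Henrik receives 24,000.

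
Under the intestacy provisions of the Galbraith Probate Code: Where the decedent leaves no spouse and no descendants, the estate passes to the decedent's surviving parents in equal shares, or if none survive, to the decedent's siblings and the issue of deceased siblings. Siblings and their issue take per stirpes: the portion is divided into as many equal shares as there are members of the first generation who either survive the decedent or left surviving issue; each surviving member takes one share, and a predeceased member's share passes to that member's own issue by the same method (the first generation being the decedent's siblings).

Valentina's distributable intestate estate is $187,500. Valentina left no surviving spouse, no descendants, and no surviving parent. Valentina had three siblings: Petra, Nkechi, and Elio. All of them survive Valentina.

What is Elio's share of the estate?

The entire $187,500 passes to the siblings and their issue.
That amount ($187,500) is divided into 3 shares of $62,500: Petra, Nkechi, and Elio each take $62,500.

Elio receives $62,500.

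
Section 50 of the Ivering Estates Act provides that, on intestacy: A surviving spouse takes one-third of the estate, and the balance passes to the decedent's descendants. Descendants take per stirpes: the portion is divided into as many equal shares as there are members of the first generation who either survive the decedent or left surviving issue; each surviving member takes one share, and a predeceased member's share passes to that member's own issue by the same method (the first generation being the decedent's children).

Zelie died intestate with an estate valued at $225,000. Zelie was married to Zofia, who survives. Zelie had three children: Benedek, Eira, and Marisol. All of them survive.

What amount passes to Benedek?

Benedek receives $50,000.

Zofia takes one-third of $225,000 = $75,000. The remaining $150,000 passes to the descendants.
The descendants' portion ($150,000) is divided into 3 shares of $50,000: Benedek, Eira, and Marisol each take $50,000.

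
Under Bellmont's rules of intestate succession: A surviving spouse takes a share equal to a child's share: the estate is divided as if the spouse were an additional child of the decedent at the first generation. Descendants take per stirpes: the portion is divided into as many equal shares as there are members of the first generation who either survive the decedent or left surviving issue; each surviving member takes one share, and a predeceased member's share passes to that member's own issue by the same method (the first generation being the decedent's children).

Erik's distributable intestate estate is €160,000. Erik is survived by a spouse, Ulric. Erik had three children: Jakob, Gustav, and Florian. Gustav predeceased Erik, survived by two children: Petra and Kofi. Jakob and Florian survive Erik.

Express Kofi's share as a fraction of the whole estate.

Kofi receives 1/8 of the estate.

The spouse counts as an additional share at the children's level, so there are 4 primary shares of €40,000. Ulric takes one such share (€40,000).
The children's combined portion (€120,000) is divided into 3 shares of €40,000: Jakob and Florian each take €40,000; Gustav's €40,000 share passes to Gustav's issue.
Gustav's share (€40,000) is divided into 2 shares of €20,000: Petra and Kofi each take €20,000.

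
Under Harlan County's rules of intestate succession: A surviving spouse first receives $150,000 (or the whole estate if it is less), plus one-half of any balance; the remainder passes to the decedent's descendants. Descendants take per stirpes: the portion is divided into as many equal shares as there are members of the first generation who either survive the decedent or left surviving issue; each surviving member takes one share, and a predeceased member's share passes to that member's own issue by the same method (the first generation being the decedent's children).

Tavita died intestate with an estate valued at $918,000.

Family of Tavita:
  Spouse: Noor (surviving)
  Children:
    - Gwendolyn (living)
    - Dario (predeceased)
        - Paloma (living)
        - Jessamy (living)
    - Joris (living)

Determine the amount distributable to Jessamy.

Noor first takes $150,000, leaving a balance of $768,000. Noor then takes one-half of the balance ($384,000), for a total of $534,000. The remaining $384,000 passes to the descendants.
The descendants' portion ($384,000) is divided into 3 shares of $128,000: Gwendolyn and Joris each take $128,000; Dario's $128,000 share passes to Dario's issue.
Dario's share ($128,000) is divided into 2 shares of $64,000: Paloma and Jessamy each take $64,000.

Jessamy receives $64,000.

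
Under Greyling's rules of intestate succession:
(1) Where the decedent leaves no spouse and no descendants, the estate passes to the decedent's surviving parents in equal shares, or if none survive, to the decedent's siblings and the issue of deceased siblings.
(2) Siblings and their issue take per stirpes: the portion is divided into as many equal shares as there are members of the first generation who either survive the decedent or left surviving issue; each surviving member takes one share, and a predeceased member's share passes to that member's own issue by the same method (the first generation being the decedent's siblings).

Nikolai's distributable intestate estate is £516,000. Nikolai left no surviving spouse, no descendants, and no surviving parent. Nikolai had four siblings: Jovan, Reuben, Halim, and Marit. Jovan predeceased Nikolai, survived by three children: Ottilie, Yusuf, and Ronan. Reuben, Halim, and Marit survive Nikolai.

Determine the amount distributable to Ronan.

The entire £516,000 passes to the siblings and their issue.
That amount (£516,000) is divided into 4 shares of £129,000: Reuben, Halim, and Marit each take £129,000; Jovan's £129,000 share passes to Jovan's issue.
Jovan's share (£129,000) is divided into 3 shares of £43,000: Ottilie, Yusuf, and Ronan each take £43,000.

Ronan receives £43,000.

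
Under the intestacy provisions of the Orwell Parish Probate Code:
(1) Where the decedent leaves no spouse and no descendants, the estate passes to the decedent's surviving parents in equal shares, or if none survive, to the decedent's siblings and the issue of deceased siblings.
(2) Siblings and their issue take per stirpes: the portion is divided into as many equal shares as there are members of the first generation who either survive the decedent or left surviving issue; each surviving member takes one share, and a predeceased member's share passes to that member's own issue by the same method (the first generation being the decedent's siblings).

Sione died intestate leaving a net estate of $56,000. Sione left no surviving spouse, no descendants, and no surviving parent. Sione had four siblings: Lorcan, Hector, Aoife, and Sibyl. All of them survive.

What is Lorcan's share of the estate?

The entire $56,000 passes to the siblings and their issue.
That amount ($56,000) is divided into 4 shares of $14,000: Lorcan, Hector, Aoife, and Sibyl each take $14,000.

Lorcan receives $14,000.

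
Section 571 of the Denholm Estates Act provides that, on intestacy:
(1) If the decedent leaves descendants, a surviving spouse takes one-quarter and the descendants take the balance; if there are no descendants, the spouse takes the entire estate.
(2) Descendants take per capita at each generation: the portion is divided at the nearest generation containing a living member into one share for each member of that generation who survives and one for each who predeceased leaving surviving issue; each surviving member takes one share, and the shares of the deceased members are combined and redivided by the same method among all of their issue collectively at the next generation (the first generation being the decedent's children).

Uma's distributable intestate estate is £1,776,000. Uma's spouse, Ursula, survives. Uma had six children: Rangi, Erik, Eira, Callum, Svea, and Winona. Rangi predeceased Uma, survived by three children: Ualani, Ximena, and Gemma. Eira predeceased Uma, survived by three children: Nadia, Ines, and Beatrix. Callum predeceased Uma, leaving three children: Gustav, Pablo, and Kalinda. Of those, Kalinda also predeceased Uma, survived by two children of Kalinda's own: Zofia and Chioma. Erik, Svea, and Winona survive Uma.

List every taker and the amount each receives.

Ursula: £444,000; Ualani: £74,000; Ximena: £74,000; Gemma: £74,000; Erik: £222,000; Nadia: £74,000; Ines: £74,000; Beatrix: £74,000; Gustav: £74,000; Pablo: £74,000; Zofia: £37,000; Chioma: £37,000; Svea: £222,000; Winona: £222,000

Ursula takes one-quarter of £1,776,000 = £444,000. The remaining £1,332,000 passes to the descendants.
The descendants' portion (£1,332,000) is divided at the children's generation into 6 shares of £222,000. Erik, Svea, and Winona each take £222,000. The 3 shares of the deceased (Rangi, Eira, and Callum) are combined into a pool of £666,000.
That pool (£666,000) is divided at the grandchildren's generation into 9 shares of £74,000. Ualani, Ximena, Gemma, Nadia, Ines, Beatrix, Gustav, and Pablo each take £74,000. The remaining share for the deceased Kalinda (£74,000) is carried to the next generation.
That pool (£74,000) is divided at the great-grandchildren's generation equally among Zofia and Chioma: £37,000 each.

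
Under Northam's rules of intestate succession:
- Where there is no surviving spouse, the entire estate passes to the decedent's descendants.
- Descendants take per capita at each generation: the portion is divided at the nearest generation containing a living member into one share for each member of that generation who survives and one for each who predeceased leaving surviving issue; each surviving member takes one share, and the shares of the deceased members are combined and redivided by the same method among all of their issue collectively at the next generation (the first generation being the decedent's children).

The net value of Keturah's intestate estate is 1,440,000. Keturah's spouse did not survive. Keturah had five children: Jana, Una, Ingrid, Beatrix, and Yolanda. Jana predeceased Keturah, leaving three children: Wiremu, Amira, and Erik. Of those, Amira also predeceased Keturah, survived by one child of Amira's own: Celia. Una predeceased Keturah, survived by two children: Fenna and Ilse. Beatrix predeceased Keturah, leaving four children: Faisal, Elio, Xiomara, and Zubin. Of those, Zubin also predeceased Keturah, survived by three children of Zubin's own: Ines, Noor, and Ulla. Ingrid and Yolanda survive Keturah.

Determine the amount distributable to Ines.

Ines receives 48,000.

The entire 1,440,000 passes to the descendants.
That amount (1,440,000) is divided at the children's generation into 5 shares of 288,000. Ingrid and Yolanda each take 288,000. The 3 shares of the deceased (Jana, Una, and Beatrix) are combined into a pool of 864,000.
That pool (864,000) is divided at the grandchildren's generation into 9 shares of 96,000. Wiremu, Erik, Fenna, Ilse, Faisal, Elio, and Xiomara each take 96,000. The 2 shares of the deceased (Amira and Zubin) are combined into a pool of 192,000.
That pool (192,000) is divided at the great-grandchildren's generation equally among Celia, Ines, Noor, and Ulla: 48,000 each.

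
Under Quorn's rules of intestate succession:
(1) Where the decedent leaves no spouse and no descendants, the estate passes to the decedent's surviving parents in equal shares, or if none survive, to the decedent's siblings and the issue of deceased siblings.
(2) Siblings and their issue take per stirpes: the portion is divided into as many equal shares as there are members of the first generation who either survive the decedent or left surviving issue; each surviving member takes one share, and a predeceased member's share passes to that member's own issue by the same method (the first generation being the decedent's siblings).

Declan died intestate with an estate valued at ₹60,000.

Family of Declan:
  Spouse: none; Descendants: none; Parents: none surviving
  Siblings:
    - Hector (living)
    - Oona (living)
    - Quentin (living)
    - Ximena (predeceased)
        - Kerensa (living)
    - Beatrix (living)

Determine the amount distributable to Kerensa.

The entire ₹60,000 passes to the siblings and their issue.
That amount (₹60,000) is divided into 5 shares of ₹12,000: Hector, Oona, Quentin, and Beatrix each take ₹12,000; Ximena's ₹12,000 share passes to Ximena's issue.
Ximena's share (₹12,000) passes entirely to Kerensa.

Kerensa receives ₹12,000.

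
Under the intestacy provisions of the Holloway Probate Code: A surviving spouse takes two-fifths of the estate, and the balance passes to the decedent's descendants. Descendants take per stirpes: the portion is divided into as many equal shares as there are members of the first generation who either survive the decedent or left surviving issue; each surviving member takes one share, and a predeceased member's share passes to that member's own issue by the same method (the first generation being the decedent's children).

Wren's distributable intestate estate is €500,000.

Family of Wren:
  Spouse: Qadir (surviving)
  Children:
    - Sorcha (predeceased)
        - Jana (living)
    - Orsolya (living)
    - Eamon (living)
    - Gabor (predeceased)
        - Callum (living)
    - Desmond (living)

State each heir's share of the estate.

Qadir takes two-fifths of €500,000 = €200,000. The remaining €300,000 passes to the descendants.
The descendants' portion (€300,000) is divided into 5 shares of €60,000: Orsolya, Eamon, and Desmond each take €60,000; Sorcha's €60,000 share passes to Sorcha's issue; Gabor's €60,000 share passes to Gabor's issue.
Sorcha's share (€60,000) passes entirely to Jana.
Gabor's share (€60,000) passes entirely to Callum.

Qadir: €200,000; Jana: €60,000; Orsolya: €60,000; Eamon: €60,000; Callum: €60,000; Desmond: €60,000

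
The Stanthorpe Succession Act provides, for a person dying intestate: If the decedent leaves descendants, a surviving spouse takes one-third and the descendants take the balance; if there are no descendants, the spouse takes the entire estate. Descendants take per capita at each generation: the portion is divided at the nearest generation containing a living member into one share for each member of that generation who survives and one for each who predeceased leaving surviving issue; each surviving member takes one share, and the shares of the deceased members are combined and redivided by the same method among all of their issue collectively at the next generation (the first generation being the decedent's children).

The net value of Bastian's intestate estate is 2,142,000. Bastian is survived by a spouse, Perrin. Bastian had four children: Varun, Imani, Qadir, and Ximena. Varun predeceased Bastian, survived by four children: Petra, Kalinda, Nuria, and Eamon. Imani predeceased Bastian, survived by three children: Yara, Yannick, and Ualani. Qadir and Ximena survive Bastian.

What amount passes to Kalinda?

Kalinda receives 102,000.

Perrin takes one-third of 2,142,000 = 714,000. The remaining 1,428,000 passes to the descendants.
The descendants' portion (1,428,000) is divided at the children's generation into 4 shares of 357,000. Qadir and Ximena each take 357,000. The 2 shares of the deceased (Varun and Imani) are combined into a pool of 714,000.
That pool (714,000) is divided at the grandchildren's generation equally among Petra, Kalinda, Nuria, Eamon, Yara, Yannick, and Ualani: 102,000 each.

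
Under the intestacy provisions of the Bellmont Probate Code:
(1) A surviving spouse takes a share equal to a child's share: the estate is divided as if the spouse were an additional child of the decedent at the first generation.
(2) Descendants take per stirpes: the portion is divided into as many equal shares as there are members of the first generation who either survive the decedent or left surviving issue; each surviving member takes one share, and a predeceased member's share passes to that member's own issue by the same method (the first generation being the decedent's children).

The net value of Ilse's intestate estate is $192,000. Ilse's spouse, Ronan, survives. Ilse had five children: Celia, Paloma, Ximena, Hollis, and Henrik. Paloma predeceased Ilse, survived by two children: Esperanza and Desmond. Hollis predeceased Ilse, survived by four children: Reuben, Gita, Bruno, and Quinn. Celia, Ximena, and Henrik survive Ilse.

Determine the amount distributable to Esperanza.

Esperanza receives $16,000.

The spouse counts as an additional share at the children's level, so there are 6 primary shares of $32,000. Ronan takes one such share ($32,000).
The children's combined portion ($160,000) is divided into 5 shares of $32,000: Celia, Ximena, and Henrik each take $32,000; Paloma's $32,000 share passes to Paloma's issue; Hollis's $32,000 share passes to Hollis's issue.
Paloma's share ($32,000) is divided into 2 shares of $16,000: Esperanza and Desmond each take $16,000.
Hollis's share ($32,000) is divided into 4 shares of $8,000: Reuben, Gita, Bruno, and Quinn each take $8,000.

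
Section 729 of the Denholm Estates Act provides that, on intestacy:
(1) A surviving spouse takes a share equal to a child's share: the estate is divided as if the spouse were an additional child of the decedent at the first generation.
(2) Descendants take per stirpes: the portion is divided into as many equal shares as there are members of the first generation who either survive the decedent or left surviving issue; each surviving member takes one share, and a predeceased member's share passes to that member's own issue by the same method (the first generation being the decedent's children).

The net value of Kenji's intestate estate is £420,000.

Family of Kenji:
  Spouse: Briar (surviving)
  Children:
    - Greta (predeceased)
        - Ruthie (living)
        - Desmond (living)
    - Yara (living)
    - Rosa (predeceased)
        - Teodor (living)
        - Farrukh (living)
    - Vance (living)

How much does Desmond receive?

Desmond receives £42,000.

The spouse counts as an additional share at the children's level, so there are 5 primary shares of £84,000. Briar takes one such share (£84,000).
The children's combined portion (£336,000) is divided into 4 shares of £84,000: Yara and Vance each take £84,000; Greta's £84,000 share passes to Greta's issue; Rosa's £84,000 share passes to Rosa's issue.
Greta's share (£84,000) is divided into 2 shares of £42,000: Ruthie and Desmond each take £42,000.
Rosa's share (£84,000) is divided into 2 shares of £42,000: Teodor and Farrukh each take £42,000.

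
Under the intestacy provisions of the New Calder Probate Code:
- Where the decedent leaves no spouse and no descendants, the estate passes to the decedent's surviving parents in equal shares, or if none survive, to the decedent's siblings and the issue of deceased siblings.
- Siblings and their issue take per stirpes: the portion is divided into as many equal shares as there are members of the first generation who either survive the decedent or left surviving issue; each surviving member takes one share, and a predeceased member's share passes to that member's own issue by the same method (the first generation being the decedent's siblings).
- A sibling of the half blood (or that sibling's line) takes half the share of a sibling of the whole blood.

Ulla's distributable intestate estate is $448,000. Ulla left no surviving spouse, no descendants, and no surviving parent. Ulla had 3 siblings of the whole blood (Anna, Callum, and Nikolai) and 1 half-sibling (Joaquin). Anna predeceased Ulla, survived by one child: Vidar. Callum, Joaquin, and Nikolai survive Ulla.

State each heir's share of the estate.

The entire $448,000 passes to the siblings and their issue.
Counting each half-blood sibling's line as half a unit, there are 7/2 units in $448,000, so one unit is $128,000. Whole-blood lines (Anna, Callum, and Nikolai) take $128,000 each; half-blood lines (Joaquin) take $64,000 each.
Anna's share ($128,000) passes entirely to Vidar.

Vidar: $128,000; Callum: $128,000; Joaquin: $64,000; Nikolai: $128,000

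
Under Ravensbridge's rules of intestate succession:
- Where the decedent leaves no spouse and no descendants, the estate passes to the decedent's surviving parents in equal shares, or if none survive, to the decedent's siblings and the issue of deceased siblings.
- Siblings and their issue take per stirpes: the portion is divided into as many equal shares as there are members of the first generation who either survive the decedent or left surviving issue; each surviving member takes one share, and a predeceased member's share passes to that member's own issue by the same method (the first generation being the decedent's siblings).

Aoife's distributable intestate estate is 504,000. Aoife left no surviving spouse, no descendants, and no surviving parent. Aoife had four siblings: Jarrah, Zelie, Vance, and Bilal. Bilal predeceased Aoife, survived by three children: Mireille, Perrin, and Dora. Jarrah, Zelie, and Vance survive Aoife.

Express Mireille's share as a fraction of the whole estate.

Mireille receives 1/12 of the estate.

The entire 504,000 passes to the siblings and their issue.
That amount (504,000) is divided into 4 shares of 126,000: Jarrah, Zelie, and Vance each take 126,000; Bilal's 126,000 share passes to Bilal's issue.
Bilal's share (126,000) is divided into 3 shares of 42,000: Mireille, Perrin, and Dora each take 42,000.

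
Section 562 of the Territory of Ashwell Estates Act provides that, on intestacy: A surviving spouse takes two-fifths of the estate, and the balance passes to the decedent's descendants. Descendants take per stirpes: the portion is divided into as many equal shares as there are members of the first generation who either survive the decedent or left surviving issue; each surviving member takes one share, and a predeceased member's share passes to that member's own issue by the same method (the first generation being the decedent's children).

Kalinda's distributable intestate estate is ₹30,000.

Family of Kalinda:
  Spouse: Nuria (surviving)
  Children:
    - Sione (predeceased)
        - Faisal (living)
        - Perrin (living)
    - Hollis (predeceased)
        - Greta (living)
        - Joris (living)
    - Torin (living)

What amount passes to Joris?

Nuria takes two-fifths of ₹30,000 = ₹12,000. The remaining ₹18,000 passes to the descendants.
The descendants' portion (₹18,000) is divided into 3 shares of ₹6,000: Torin takes ₹6,000; Sione's ₹6,000 share passes to Sione's issue; Hollis's ₹6,000 share passes to Hollis's issue.
Sione's share (₹6,000) is divided into 2 shares of ₹3,000: Faisal and Perrin each take ₹3,000.
Hollis's share (₹6,000) is divided into 2 shares of ₹3,000: Greta and Joris each take ₹3,000.

Joris receives ₹3,000.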